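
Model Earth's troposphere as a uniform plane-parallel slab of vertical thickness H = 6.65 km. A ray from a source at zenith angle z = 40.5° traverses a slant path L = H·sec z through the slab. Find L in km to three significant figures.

8.75 km

sec z = 1/cos 40.5° = 1.3151.
L = 6.65 × 1.3151 = 8.745 km.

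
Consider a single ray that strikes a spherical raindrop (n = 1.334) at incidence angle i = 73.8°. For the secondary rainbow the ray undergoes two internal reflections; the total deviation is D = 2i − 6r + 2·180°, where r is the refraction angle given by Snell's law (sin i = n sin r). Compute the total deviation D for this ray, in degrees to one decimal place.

sin r = sin 73.8° / 1.334 = 0.9603/1.334 = 0.7199; r = 46.04°.
D = 2·73.8° − 6·46.04° + 2·180° = 147.60° − 276.26° + 360° = 231.34°.

231.3°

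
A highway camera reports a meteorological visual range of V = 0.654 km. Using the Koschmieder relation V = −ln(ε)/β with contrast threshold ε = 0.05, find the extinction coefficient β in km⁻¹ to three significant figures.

4.58 km⁻¹

β = −ln(0.05) / V = 2.996 / 0.654 = 4.5806 km⁻¹.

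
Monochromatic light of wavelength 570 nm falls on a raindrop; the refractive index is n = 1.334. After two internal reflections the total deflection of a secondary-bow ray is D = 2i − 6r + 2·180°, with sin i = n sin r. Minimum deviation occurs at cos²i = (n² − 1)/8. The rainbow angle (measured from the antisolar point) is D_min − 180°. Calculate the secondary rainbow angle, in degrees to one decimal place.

51.2°

cos²i = (1.77956 − 1)/8 = 0.09744; i = arccos(0.31216) = 71.810°.
sin r = sin 71.810°/1.334 = 0.71217; r = 45.411°.
D_min = 2·71.810° − 6·45.411° + 360° = 231.153°.
Rainbow angle = D_min − 180° = 51.153°.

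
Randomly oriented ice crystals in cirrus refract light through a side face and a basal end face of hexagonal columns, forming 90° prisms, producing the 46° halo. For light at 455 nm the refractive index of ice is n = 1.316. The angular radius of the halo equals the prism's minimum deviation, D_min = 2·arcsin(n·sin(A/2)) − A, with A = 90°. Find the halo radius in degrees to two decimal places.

47.04°

n·sin(A/2) = 1.316 × sin 45° = 1.316 × 0.7071 = 0.9306.
D_min = 2·arcsin(0.9306) − 90° = 2 × 68.521° − 90° = 47.042°.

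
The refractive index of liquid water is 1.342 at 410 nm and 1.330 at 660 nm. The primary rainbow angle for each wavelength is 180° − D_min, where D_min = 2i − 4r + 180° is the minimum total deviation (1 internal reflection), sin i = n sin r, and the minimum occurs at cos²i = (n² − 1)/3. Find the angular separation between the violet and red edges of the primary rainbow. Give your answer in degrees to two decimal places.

1.73°

At 410 nm (n = 1.342): cos²i = 0.26699 → i = 58.888°, r = 39.641°, D_min = 139.213°, rainbow angle = 40.787°.
At 660 nm (n = 1.330): cos²i = 0.25630 → i = 59.585°, r = 40.422°, D_min = 137.484°, rainbow angle = 42.516°.
Angular width = |40.787° − 42.516°| = 1.729°.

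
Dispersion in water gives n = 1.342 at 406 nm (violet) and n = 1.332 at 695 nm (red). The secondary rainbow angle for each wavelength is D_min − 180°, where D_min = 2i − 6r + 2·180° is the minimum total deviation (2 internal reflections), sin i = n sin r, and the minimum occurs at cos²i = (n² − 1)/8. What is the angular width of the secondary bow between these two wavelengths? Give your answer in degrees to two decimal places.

2.59°

At 406 nm (n = 1.342): cos²i = 0.10012 → i = 71.554°, r = 44.981°, D_min = 233.222°, rainbow angle = 53.222°.
At 695 nm (n = 1.332): cos²i = 0.09678 → i = 71.875°, r = 45.520°, D_min = 230.628°, rainbow angle = 50.628°.
Angular width = |53.222° − 50.628°| = 2.594°.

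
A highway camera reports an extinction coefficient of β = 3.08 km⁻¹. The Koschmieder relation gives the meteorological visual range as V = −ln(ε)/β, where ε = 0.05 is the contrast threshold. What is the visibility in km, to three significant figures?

0.973 km

V = −ln(0.05) / 3.08 = 2.996 / 3.08 = 0.9726 km.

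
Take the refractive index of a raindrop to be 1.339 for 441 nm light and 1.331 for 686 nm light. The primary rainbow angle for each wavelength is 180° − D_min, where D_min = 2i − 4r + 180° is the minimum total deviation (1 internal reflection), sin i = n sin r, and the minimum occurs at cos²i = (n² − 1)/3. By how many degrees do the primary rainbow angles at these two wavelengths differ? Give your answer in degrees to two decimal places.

1.16°

At 441 nm (n = 1.339): cos²i = 0.26431 → i = 59.062°, r = 39.834°, D_min = 138.786°, rainbow angle = 41.214°.
At 686 nm (n = 1.331): cos²i = 0.25719 → i = 59.527°, r = 40.356°, D_min = 137.630°, rainbow angle = 42.370°.
Angular width = |41.214° − 42.370°| = 1.156°.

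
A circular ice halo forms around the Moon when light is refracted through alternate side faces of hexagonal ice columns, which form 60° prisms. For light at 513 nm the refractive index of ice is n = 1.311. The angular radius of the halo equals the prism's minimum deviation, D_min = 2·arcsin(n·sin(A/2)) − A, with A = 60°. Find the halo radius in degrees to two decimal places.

21.92°

n·sin(A/2) = 1.311 × sin 30° = 1.311 × 0.5000 = 0.6555.
D_min = 2·arcsin(0.6555) − 60° = 2 × 40.958° − 60° = 21.915°.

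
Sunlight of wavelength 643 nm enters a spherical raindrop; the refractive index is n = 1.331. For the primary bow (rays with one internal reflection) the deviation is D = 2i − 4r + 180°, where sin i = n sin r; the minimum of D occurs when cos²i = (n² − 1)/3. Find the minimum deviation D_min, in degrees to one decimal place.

137.6°

cos²i = (1.77156 − 1)/3 = 0.25719; i = arccos(0.50714) = 59.527°.
sin r = sin 59.527°/1.331 = 0.64753; r = 40.356°.
D_min = 2·59.527° − 4·40.356° + 180° = 137.630°.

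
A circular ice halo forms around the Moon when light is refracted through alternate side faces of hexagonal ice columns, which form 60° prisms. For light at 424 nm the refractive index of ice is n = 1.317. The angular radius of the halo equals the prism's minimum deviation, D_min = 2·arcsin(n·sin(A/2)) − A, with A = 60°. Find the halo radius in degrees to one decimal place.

n·sin(A/2) = 1.317 × sin 30° = 1.317 × 0.5000 = 0.6585.
D_min = 2·arcsin(0.6585) − 60° = 2 × 41.186° − 60° = 22.371°.

22.4°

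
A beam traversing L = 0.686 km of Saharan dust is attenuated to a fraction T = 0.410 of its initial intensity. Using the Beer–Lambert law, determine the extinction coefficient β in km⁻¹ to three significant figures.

1.30 km⁻¹

Beer–Lambert: T = exp(−βL) ⇒ β = −ln(T)/L = −ln(0.410)/0.686 = 0.8916/0.686 = 1.3 km⁻¹.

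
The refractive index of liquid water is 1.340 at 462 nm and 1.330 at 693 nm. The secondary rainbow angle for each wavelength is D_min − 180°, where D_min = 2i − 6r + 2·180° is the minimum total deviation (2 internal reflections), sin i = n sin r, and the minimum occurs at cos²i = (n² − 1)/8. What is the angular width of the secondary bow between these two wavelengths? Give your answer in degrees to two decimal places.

At 462 nm (n = 1.340): cos²i = 0.09945 → i = 71.618°, r = 45.088°, D_min = 232.709°, rainbow angle = 52.709°.
At 693 nm (n = 1.330): cos²i = 0.09611 → i = 71.940°, r = 45.630°, D_min = 230.101°, rainbow angle = 50.101°.
Angular width = |52.709° − 50.101°| = 2.608°.

2.61°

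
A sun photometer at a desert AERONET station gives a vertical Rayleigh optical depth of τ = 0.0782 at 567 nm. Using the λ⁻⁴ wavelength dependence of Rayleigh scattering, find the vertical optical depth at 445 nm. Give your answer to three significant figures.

0.206

τ(445 nm) = τ(567 nm) × (567/445)⁴ = 0.0782 × (1.2742)⁴ = 0.0782 × 2.6357 = 0.2061.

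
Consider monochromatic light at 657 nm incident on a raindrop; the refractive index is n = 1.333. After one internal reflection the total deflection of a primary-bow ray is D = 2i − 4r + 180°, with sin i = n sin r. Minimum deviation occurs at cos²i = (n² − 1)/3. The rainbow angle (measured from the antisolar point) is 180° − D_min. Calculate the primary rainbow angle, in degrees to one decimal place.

cos²i = (1.77689 − 1)/3 = 0.25896; i = arccos(0.50888) = 59.410°.
sin r = sin 59.410°/1.333 = 0.64579; r = 40.225°.
D_min = 2·59.410° − 4·40.225° + 180° = 137.922°.
Rainbow angle = 180° − D_min = 42.078°.

42.1°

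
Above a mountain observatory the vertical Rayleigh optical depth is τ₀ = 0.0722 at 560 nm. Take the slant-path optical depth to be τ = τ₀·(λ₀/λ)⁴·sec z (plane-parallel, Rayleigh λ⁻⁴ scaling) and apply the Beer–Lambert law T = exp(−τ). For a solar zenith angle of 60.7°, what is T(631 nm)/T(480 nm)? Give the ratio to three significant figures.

1.20

Airmass: sec 60.7° = 2.0434.
τ(631 nm) = 0.0722 × (560/631)⁴ × 2.0434 = 0.0722 × 0.6203 × 2.0434 = 0.0915.
τ(480 nm) = 0.0722 × (560/480)⁴ × 2.0434 = 0.0722 × 1.8526 × 2.0434 = 0.2733.
T(631)/T(480) = exp(τ_B − τ_A) = exp(0.1818) = 1.1994.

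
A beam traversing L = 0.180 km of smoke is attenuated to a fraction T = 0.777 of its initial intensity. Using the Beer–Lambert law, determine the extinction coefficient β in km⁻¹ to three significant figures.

1.40 km⁻¹

Beer–Lambert: T = exp(−βL) ⇒ β = −ln(T)/L = −ln(0.777)/0.180 = 0.2523/0.180 = 1.402 km⁻¹.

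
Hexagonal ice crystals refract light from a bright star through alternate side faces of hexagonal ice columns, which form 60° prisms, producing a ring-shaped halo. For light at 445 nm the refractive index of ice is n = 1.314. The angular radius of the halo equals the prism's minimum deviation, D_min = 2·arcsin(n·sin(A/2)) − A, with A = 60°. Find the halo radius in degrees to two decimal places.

22.14°

n·sin(A/2) = 1.314 × sin 30° = 1.314 × 0.5000 = 0.6570.
D_min = 2·arcsin(0.6570) − 60° = 2 × 41.071° − 60° = 22.143°.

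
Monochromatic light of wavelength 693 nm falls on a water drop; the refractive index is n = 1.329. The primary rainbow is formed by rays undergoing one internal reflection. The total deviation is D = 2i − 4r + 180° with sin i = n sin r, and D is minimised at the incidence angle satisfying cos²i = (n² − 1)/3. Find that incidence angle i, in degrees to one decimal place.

cos²i = (1.329² − 1)/3 = (1.76624 − 1)/3 = 0.25541.
cos i = 0.50538, so i = 59.643°.

59.6°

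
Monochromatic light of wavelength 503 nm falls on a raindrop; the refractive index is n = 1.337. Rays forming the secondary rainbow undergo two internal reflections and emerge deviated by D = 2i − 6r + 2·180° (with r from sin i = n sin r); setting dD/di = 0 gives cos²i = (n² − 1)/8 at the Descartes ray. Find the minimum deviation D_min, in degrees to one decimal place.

231.9°

cos²i = (1.78757 − 1)/8 = 0.09845; i = arccos(0.31376) = 71.714°.
sin r = sin 71.714°/1.337 = 0.71017; r = 45.249°.
D_min = 2·71.714° − 6·45.249° + 360° = 231.934°.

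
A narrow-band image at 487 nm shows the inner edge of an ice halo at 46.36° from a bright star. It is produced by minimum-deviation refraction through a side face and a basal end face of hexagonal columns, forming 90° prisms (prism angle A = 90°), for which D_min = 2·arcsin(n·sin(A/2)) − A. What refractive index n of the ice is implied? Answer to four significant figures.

1.313

Rearranging: n = sin((D_min + A)/2) / sin(A/2).
(D_min + A)/2 = (46.36° + 90°)/2 = 68.180°.
n = sin 68.180° / sin 45° = 0.9284 / 0.7071 = 1.3129.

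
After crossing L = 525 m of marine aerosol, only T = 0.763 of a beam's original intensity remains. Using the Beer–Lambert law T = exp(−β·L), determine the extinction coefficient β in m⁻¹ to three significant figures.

0.000515 m⁻¹

Beer–Lambert: T = exp(−βL) ⇒ β = −ln(T)/L = −ln(0.763)/525 = 0.2705/525 = 0.0005152 m⁻¹.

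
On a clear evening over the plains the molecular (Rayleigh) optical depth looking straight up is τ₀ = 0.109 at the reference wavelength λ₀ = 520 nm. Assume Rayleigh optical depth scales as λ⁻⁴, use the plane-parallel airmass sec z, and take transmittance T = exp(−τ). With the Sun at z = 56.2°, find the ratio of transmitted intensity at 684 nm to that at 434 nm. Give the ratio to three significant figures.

Airmass: sec 56.2° = 1.7976.
τ(684 nm) = 0.109 × (520/684)⁴ × 1.7976 = 0.109 × 0.3340 × 1.7976 = 0.0655.
τ(434 nm) = 0.109 × (520/434)⁴ × 1.7976 = 0.109 × 2.0609 × 1.7976 = 0.4038.
T(684)/T(434) = exp(τ_B − τ_A) = exp(0.3384) = 1.4026.

1.40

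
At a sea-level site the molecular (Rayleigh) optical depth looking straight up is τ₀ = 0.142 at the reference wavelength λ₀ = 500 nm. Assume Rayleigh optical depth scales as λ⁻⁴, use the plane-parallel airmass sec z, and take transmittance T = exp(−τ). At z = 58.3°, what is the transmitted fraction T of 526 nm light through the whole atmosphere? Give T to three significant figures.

sec 58.3° = 1.9031.
τ = 0.142 × (500/526)⁴ × 1.9031 = 0.142 × 0.8165 × 1.9031 = 0.2206.
T = exp(−0.2206) = 0.8020.

0.802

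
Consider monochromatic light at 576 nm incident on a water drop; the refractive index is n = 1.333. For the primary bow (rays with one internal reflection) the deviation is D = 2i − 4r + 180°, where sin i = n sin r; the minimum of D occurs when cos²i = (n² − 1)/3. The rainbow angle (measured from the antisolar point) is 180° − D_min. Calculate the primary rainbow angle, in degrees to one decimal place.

42.1°

cos²i = (1.77689 − 1)/3 = 0.25896; i = arccos(0.50888) = 59.410°.
sin r = sin 59.410°/1.333 = 0.64579; r = 40.225°.
D_min = 2·59.410° − 4·40.225° + 180° = 137.922°.
Rainbow angle = 180° − D_min = 42.078°.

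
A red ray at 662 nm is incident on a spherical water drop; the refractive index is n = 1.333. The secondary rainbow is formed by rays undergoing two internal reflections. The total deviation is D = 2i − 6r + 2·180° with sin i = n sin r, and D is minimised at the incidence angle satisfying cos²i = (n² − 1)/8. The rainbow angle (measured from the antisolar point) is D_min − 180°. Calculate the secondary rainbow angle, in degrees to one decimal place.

50.9°

cos²i = (1.77689 − 1)/8 = 0.09711; i = arccos(0.31163) = 71.843°.
sin r = sin 71.843°/1.333 = 0.71283; r = 45.466°.
D_min = 2·71.843° − 6·45.466° + 360° = 230.891°.
Rainbow angle = D_min − 180° = 50.891°.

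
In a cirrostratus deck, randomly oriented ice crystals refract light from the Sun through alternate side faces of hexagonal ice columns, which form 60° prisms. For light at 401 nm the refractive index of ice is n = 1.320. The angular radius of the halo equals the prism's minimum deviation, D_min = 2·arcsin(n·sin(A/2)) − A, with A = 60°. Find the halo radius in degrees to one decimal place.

n·sin(A/2) = 1.320 × sin 30° = 1.320 × 0.5000 = 0.6600.
D_min = 2·arcsin(0.6600) − 60° = 2 × 41.300° − 60° = 22.600°.

22.6°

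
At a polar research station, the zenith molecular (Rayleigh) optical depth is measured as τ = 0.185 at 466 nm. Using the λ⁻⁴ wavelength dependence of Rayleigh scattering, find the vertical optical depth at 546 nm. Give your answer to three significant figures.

τ(546 nm) = τ(466 nm) × (466/546)⁴ = 0.185 × (0.8535)⁴ = 0.185 × 0.5306 = 0.0982.

0.0982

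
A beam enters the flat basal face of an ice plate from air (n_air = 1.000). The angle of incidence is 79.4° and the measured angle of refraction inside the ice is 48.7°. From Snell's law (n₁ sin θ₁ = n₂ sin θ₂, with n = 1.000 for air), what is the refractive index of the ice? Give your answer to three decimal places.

1.308

n = sin θ_i / sin θ_r = sin 79.4° / sin 48.7° = 0.9829 / 0.7513 = 1.3084.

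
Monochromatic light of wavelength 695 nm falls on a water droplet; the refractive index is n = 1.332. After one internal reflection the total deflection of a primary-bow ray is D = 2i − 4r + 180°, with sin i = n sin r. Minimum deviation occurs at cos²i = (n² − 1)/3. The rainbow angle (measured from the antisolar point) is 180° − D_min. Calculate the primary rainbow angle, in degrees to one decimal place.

cos²i = (1.77422 − 1)/3 = 0.25807; i = arccos(0.50801) = 59.469°.
sin r = sin 59.469°/1.332 = 0.64666; r = 40.290°.
D_min = 2·59.469° − 4·40.290° + 180° = 137.776°.
Rainbow angle = 180° − D_min = 42.224°.

42.2°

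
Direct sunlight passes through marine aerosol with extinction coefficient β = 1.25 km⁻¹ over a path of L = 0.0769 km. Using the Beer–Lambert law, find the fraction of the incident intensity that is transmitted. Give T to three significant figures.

0.908

τ = β·L = 1.25 × 0.0769 = 0.0961.
T = exp(−0.0961) = 0.9084.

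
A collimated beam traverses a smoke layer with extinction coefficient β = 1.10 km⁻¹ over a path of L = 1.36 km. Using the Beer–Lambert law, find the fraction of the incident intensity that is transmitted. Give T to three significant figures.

τ = β·L = 1.10 × 1.36 = 1.4960.
T = exp(−1.4960) = 0.2240.

0.224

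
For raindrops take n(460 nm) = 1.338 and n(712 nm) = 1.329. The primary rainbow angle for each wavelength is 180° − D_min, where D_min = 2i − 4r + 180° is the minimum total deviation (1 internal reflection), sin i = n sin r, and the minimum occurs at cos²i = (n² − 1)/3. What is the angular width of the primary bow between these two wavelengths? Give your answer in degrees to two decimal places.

At 460 nm (n = 1.338): cos²i = 0.26341 → i = 59.120°, r = 39.899°, D_min = 138.643°, rainbow angle = 41.357°.
At 712 nm (n = 1.329): cos²i = 0.25541 → i = 59.643°, r = 40.487°, D_min = 137.337°, rainbow angle = 42.663°.
Angular width = |41.357° − 42.663°| = 1.307°.

1.31°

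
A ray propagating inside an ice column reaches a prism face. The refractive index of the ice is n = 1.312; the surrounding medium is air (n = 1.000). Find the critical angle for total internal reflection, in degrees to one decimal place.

49.7°

sin θ_c = n_air / n = 1.000 / 1.312 = 0.7622.
θ_c = arcsin(0.7622) = 49.66°.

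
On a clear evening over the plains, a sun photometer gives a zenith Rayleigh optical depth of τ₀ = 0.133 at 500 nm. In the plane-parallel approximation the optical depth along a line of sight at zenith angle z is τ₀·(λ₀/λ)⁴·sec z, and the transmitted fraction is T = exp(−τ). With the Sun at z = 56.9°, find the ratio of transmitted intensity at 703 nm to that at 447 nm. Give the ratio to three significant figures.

Airmass: sec 56.9° = 1.8312.
τ(703 nm) = 0.133 × (500/703)⁴ × 1.8312 = 0.133 × 0.2559 × 1.8312 = 0.0623.
τ(447 nm) = 0.133 × (500/447)⁴ × 1.8312 = 0.133 × 1.5655 × 1.8312 = 0.3813.
T(703)/T(447) = exp(τ_B − τ_A) = exp(0.3189) = 1.3757.

1.38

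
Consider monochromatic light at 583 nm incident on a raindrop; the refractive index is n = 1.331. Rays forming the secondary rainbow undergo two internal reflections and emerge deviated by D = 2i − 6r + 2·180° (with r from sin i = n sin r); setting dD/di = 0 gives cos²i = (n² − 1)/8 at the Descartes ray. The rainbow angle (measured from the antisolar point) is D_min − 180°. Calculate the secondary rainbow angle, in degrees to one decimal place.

cos²i = (1.77156 − 1)/8 = 0.09645; i = arccos(0.31056) = 71.907°.
sin r = sin 71.907°/1.331 = 0.71417; r = 45.575°.
D_min = 2·71.907° − 6·45.575° + 360° = 230.365°.
Rainbow angle = D_min − 180° = 50.365°.

50.4°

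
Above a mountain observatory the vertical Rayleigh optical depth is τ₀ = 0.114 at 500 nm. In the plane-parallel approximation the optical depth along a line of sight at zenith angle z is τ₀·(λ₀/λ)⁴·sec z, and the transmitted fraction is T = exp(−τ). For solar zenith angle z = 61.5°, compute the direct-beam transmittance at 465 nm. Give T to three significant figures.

0.727

sec 61.5° = 2.0957.
τ = 0.114 × (500/465)⁴ × 2.0957 = 0.114 × 1.3368 × 2.0957 = 0.3194.
T = exp(−0.3194) = 0.7266.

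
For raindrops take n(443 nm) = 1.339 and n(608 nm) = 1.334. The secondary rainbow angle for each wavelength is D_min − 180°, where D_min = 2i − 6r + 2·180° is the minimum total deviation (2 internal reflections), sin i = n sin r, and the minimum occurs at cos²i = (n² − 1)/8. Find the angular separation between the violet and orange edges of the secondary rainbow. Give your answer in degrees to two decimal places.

1.30°

At 443 nm (n = 1.339): cos²i = 0.09912 → i = 71.650°, r = 45.141°, D_min = 232.451°, rainbow angle = 52.451°.
At 608 nm (n = 1.334): cos²i = 0.09744 → i = 71.810°, r = 45.411°, D_min = 231.153°, rainbow angle = 51.153°.
Angular width = |52.451° − 51.153°| = 1.299°.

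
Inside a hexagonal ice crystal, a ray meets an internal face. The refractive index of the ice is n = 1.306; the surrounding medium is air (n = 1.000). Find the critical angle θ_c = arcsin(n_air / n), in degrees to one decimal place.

sin θ_c = n_air / n = 1.000 / 1.306 = 0.7657.
θ_c = arcsin(0.7657) = 49.97°.

50.0°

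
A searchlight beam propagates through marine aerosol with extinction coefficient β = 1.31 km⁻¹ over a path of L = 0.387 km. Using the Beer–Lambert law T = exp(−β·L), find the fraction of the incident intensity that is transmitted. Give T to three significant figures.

τ = β·L = 1.31 × 0.387 = 0.5070.
T = exp(−0.5070) = 0.6023.

0.602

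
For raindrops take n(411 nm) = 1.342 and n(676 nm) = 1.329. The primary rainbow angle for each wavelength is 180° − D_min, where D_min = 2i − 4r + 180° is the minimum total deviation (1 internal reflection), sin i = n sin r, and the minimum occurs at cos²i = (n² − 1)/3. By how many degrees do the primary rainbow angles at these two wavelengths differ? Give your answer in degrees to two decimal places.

1.88°

At 411 nm (n = 1.342): cos²i = 0.26699 → i = 58.888°, r = 39.641°, D_min = 139.213°, rainbow angle = 40.787°.
At 676 nm (n = 1.329): cos²i = 0.25541 → i = 59.643°, r = 40.487°, D_min = 137.337°, rainbow angle = 42.663°.
Angular width = |40.787° − 42.663°| = 1.876°.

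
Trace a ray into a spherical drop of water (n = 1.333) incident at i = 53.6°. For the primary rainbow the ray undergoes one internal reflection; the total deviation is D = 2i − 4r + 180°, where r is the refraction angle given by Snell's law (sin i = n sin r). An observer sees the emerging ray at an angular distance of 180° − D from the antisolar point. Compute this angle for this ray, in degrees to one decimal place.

sin r = sin 53.6° / 1.333 = 0.8049/1.333 = 0.6038; r = 37.14°.
D = 2·53.6° − 4·37.14° + 180° = 107.20° − 148.58° + 180° = 138.62°.
Angle from antisolar point = 180° − D = 41.38°.

41.4°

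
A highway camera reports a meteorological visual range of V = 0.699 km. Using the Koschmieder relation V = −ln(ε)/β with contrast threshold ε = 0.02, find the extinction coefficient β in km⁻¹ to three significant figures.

5.60 km⁻¹

β = −ln(0.02) / V = 3.912 / 0.699 = 5.5966 km⁻¹.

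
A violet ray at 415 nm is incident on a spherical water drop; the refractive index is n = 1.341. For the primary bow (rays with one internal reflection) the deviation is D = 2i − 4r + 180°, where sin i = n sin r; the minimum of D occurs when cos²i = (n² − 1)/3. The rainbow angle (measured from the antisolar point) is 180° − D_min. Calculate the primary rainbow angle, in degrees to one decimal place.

cos²i = (1.79828 − 1)/3 = 0.26609; i = arccos(0.51584) = 58.946°.
sin r = sin 58.946°/1.341 = 0.63884; r = 39.705°.
D_min = 2·58.946° − 4·39.705° + 180° = 139.071°.
Rainbow angle = 180° − D_min = 40.929°.

40.9°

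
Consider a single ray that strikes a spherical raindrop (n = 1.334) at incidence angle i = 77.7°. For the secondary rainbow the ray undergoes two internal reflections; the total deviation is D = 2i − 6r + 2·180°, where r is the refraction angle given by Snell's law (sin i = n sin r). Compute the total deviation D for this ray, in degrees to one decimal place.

sin r = sin 77.7° / 1.334 = 0.9770/1.334 = 0.7324; r = 47.09°.
D = 2·77.7° − 6·47.09° + 2·180° = 155.40° − 282.54° + 360° = 232.86°.

232.9°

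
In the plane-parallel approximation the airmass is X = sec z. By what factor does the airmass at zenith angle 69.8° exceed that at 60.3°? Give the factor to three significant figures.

1.43

X(69.8°)/X(60.3°) = sec 69.8° / sec 60.3° = cos 60.3° / cos 69.8° = 0.4955/0.3453 = 1.4349.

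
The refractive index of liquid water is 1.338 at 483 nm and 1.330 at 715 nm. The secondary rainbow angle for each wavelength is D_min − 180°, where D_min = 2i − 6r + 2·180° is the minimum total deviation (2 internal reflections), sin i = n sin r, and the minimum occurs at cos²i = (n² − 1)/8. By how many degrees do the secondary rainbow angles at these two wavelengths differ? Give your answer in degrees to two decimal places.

At 483 nm (n = 1.338): cos²i = 0.09878 → i = 71.682°, r = 45.195°, D_min = 232.193°, rainbow angle = 52.193°.
At 715 nm (n = 1.330): cos²i = 0.09611 → i = 71.940°, r = 45.630°, D_min = 230.101°, rainbow angle = 50.101°.
Angular width = |52.193° − 50.101°| = 2.092°.

2.09°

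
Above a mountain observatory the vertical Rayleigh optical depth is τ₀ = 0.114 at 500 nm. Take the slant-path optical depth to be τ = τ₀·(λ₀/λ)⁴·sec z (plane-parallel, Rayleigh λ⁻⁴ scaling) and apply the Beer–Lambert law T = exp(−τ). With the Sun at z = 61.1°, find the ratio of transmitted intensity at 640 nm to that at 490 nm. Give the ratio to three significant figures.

1.18

Airmass: sec 61.1° = 2.0692.
τ(640 nm) = 0.114 × (500/640)⁴ × 2.0692 = 0.114 × 0.3725 × 2.0692 = 0.0879.
τ(490 nm) = 0.114 × (500/490)⁴ × 2.0692 = 0.114 × 1.0842 × 2.0692 = 0.2557.
T(640)/T(490) = exp(τ_B − τ_A) = exp(0.1679) = 1.1828.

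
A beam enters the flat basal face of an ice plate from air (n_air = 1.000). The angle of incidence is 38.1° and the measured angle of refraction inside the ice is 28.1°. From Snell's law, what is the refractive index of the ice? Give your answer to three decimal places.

1.310

n = sin θ_i / sin θ_r = sin 38.1° / sin 28.1° = 0.6170 / 0.4710 = 1.3100.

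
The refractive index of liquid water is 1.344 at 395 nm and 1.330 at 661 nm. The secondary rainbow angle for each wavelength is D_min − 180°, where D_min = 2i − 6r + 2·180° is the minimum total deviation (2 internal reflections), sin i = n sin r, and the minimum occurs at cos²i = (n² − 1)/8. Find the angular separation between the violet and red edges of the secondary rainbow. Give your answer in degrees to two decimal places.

3.63°

At 395 nm (n = 1.344): cos²i = 0.10079 → i = 71.490°, r = 44.874°, D_min = 233.733°, rainbow angle = 53.733°.
At 661 nm (n = 1.330): cos²i = 0.09611 → i = 71.940°, r = 45.630°, D_min = 230.101°, rainbow angle = 50.101°.
Angular width = |53.733° − 50.101°| = 3.632°.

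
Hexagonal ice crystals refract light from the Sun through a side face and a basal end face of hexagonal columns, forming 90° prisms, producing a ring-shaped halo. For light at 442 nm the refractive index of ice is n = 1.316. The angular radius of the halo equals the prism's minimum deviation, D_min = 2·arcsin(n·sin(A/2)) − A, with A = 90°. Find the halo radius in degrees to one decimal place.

n·sin(A/2) = 1.316 × sin 45° = 1.316 × 0.7071 = 0.9306.
D_min = 2·arcsin(0.9306) − 90° = 2 × 68.521° − 90° = 47.042°.

47.0°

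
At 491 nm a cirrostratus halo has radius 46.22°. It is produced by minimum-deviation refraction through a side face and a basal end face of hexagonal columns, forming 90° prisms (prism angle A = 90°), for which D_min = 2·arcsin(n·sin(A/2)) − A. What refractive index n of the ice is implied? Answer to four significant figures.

1.312

Rearranging: n = sin((D_min + A)/2) / sin(A/2).
(D_min + A)/2 = (46.22° + 90°)/2 = 68.110°.
n = sin 68.110° / sin 45° = 0.9279 / 0.7071 = 1.3123.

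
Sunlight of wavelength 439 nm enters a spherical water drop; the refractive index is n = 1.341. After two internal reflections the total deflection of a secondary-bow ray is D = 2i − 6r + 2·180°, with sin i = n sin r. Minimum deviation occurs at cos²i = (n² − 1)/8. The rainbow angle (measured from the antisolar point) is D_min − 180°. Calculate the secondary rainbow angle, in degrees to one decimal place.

53.0°

cos²i = (1.79828 − 1)/8 = 0.09979; i = arccos(0.31589) = 71.586°.
sin r = sin 71.586°/1.341 = 0.70753; r = 45.034°.
D_min = 2·71.586° − 6·45.034° + 360° = 232.966°.
Rainbow angle = D_min − 180° = 52.966°.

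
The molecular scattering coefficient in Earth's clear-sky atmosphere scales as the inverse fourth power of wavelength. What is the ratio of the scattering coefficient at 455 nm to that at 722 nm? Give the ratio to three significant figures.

Rayleigh scattering ∝ λ⁻⁴, so the ratio of coefficients is the inverse fourth power of the wavelength ratio.
σ(455)/σ(722) = (722/455)⁴ = (1.5868)⁴ = 6.34.

6.34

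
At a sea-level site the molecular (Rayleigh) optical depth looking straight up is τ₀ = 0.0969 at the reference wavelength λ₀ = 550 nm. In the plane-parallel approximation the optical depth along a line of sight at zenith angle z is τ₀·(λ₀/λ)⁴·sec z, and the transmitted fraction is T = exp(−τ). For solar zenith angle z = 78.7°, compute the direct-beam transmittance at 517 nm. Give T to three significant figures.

sec 78.7° = 5.1034.
τ = 0.0969 × (550/517)⁴ × 5.1034 = 0.0969 × 1.2808 × 5.1034 = 0.6334.
T = exp(−0.6334) = 0.5308.

0.531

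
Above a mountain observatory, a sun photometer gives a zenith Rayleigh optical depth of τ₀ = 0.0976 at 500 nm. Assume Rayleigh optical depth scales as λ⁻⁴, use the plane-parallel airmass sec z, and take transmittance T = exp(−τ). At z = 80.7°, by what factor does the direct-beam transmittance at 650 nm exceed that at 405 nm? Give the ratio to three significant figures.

3.29

Airmass: sec 80.7° = 6.1880.
τ(650 nm) = 0.0976 × (500/650)⁴ × 6.1880 = 0.0976 × 0.3501 × 6.1880 = 0.2115.
τ(405 nm) = 0.0976 × (500/405)⁴ × 6.1880 = 0.0976 × 2.3231 × 6.1880 = 1.4030.
T(650)/T(405) = exp(τ_B − τ_A) = exp(1.1915) = 3.2922.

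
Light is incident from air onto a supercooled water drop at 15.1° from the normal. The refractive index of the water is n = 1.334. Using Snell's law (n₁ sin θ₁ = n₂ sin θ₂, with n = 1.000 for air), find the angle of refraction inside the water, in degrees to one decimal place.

Snell: sin θ_r = sin θ_i / n = sin 15.1° / 1.334 = 0.2605 / 1.334 = 0.1953.
θ_r = arcsin(0.1953) = 11.26°.

11.3°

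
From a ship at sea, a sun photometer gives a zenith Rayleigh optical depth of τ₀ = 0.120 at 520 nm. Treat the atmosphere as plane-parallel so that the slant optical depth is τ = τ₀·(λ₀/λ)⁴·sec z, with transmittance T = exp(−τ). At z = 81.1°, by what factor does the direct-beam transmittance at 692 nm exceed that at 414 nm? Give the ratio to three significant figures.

Airmass: sec 81.1° = 6.4637.
τ(692 nm) = 0.120 × (520/692)⁴ × 6.4637 = 0.120 × 0.3189 × 6.4637 = 0.2473.
τ(414 nm) = 0.120 × (520/414)⁴ × 6.4637 = 0.120 × 2.4889 × 6.4637 = 1.9305.
T(692)/T(414) = exp(τ_B − τ_A) = exp(1.6832) = 5.3828.

5.38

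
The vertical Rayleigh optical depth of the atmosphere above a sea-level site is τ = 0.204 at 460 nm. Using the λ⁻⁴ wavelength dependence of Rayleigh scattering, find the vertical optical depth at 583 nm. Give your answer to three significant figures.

0.0791

τ(583 nm) = τ(460 nm) × (460/583)⁴ = 0.204 × (0.7890)⁴ = 0.204 × 0.3876 = 0.0791.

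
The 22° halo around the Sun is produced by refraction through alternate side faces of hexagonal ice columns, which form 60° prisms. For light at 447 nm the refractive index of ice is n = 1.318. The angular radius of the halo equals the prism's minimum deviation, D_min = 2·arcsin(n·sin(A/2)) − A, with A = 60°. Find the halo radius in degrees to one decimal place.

22.4°

n·sin(A/2) = 1.318 × sin 30° = 1.318 × 0.5000 = 0.6590.
D_min = 2·arcsin(0.6590) − 60° = 2 × 41.224° − 60° = 22.447°.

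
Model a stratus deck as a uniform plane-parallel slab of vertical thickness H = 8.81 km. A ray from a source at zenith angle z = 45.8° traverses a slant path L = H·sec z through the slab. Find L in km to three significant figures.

sec z = 1/cos 45.8° = 1.4344.
L = 8.81 × 1.4344 = 12.637 km.

12.6 km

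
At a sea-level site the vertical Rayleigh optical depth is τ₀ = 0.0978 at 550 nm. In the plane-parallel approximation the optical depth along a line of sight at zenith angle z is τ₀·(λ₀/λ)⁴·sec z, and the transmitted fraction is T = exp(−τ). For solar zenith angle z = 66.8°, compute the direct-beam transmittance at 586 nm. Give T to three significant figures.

sec 66.8° = 2.5384.
τ = 0.0978 × (550/586)⁴ × 2.5384 = 0.0978 × 0.7760 × 2.5384 = 0.1926.
T = exp(−0.1926) = 0.8248.

0.825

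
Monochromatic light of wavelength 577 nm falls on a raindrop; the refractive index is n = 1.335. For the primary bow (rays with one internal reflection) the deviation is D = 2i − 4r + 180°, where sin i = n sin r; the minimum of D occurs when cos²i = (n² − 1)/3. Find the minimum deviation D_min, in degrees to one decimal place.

cos²i = (1.78222 − 1)/3 = 0.26074; i = arccos(0.51063) = 59.294°.
sin r = sin 59.294°/1.335 = 0.64405; r = 40.094°.
D_min = 2·59.294° − 4·40.094° + 180° = 138.212°.

138.2°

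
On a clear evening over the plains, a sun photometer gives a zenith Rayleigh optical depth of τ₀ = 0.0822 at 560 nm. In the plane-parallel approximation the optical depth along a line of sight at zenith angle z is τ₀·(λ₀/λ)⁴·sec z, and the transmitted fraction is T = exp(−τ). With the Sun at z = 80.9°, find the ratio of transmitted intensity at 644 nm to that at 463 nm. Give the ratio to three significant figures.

2.26

Airmass: sec 80.9° = 6.3228.
τ(644 nm) = 0.0822 × (560/644)⁴ × 6.3228 = 0.0822 × 0.5718 × 6.3228 = 0.2972.
τ(463 nm) = 0.0822 × (560/463)⁴ × 6.3228 = 0.0822 × 2.1401 × 6.3228 = 1.1123.
T(644)/T(463) = exp(τ_B − τ_A) = exp(0.8151) = 2.2594.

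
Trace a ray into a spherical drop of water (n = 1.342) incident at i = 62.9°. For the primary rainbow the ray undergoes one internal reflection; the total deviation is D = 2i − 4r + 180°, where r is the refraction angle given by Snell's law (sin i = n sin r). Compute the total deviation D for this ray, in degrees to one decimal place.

139.6°

sin r = sin 62.9° / 1.342 = 0.8902/1.342 = 0.6633; r = 41.56°.
D = 2·62.9° − 4·41.56° + 180° = 125.80° − 166.22° + 180° = 139.58°.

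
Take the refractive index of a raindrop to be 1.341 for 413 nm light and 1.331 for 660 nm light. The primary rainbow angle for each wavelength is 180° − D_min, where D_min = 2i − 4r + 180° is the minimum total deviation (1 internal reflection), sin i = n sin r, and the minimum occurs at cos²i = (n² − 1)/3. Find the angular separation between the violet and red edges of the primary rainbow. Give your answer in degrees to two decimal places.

At 413 nm (n = 1.341): cos²i = 0.26609 → i = 58.946°, r = 39.705°, D_min = 139.071°, rainbow angle = 40.929°.
At 660 nm (n = 1.331): cos²i = 0.25719 → i = 59.527°, r = 40.356°, D_min = 137.630°, rainbow angle = 42.370°.
Angular width = |40.929° − 42.370°| = 1.441°.

1.44°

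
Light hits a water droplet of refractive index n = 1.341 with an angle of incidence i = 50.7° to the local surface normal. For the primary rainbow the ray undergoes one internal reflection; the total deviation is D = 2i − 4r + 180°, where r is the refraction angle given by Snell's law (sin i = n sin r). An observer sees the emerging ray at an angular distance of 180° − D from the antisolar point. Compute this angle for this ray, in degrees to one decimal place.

39.6°

sin r = sin 50.7° / 1.341 = 0.7738/1.341 = 0.5771; r = 35.24°.
D = 2·50.7° − 4·35.24° + 180° = 101.40° − 140.98° + 180° = 140.42°.
Angle from antisolar point = 180° − D = 39.58°.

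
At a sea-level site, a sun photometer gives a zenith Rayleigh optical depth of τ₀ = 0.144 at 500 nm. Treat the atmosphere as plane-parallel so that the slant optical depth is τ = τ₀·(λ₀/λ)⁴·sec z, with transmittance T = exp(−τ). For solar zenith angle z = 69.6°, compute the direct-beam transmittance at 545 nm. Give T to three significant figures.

0.746

sec 69.6° = 2.8688.
τ = 0.144 × (500/545)⁴ × 2.8688 = 0.144 × 0.7084 × 2.8688 = 0.2927.
T = exp(−0.2927) = 0.7463.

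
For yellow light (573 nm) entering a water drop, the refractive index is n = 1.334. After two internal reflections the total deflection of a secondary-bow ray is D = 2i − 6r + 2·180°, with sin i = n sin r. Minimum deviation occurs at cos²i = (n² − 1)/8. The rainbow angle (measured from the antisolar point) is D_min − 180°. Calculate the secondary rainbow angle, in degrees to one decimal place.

cos²i = (1.77956 − 1)/8 = 0.09744; i = arccos(0.31216) = 71.810°.
sin r = sin 71.810°/1.334 = 0.71217; r = 45.411°.
D_min = 2·71.810° − 6·45.411° + 360° = 231.153°.
Rainbow angle = D_min − 180° = 51.153°.

51.2°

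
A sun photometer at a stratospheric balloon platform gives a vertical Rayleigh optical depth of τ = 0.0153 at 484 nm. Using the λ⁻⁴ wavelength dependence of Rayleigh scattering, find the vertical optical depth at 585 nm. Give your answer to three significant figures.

τ(585 nm) = τ(484 nm) × (484/585)⁴ = 0.0153 × (0.8274)⁴ = 0.0153 × 0.4686 = 0.0072.

0.00717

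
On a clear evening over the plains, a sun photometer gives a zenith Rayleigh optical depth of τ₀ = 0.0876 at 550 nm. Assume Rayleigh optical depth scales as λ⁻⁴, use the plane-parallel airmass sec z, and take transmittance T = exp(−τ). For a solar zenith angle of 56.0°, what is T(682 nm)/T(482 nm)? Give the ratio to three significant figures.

1.22

Airmass: sec 56.0° = 1.7883.
τ(682 nm) = 0.0876 × (550/682)⁴ × 1.7883 = 0.0876 × 0.4230 × 1.7883 = 0.0663.
τ(482 nm) = 0.0876 × (550/482)⁴ × 1.7883 = 0.0876 × 1.6954 × 1.7883 = 0.2656.
T(682)/T(482) = exp(τ_B − τ_A) = exp(0.1993) = 1.2206.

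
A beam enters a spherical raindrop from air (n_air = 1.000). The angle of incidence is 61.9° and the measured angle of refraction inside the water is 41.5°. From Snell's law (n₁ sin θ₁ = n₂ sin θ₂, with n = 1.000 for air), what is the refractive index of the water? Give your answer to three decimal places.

1.331

n = sin θ_i / sin θ_r = sin 61.9° / sin 41.5° = 0.8821 / 0.6626 = 1.3313.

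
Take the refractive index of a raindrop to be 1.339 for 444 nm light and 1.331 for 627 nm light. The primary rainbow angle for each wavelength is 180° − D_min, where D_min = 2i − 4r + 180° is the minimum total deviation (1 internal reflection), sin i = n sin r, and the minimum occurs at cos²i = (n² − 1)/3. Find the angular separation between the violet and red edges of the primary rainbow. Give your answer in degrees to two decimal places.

At 444 nm (n = 1.339): cos²i = 0.26431 → i = 59.062°, r = 39.834°, D_min = 138.786°, rainbow angle = 41.214°.
At 627 nm (n = 1.331): cos²i = 0.25719 → i = 59.527°, r = 40.356°, D_min = 137.630°, rainbow angle = 42.370°.
Angular width = |41.214° − 42.370°| = 1.156°.

1.16°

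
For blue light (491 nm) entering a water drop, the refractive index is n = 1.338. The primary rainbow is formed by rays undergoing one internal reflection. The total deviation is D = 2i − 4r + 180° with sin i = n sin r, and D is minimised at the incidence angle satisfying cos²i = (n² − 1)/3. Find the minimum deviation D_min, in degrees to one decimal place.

138.6°

cos²i = (1.79024 − 1)/3 = 0.26341; i = arccos(0.51324) = 59.120°.
sin r = sin 59.120°/1.338 = 0.64144; r = 39.899°.
D_min = 2·59.120° − 4·39.899° + 180° = 138.643°.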